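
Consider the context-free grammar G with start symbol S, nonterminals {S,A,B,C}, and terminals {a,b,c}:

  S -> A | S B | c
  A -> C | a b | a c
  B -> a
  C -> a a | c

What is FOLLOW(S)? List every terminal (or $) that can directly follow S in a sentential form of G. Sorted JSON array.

FIRST sets, iterate to fixpoint:
round 1:
  A via A→a b: +{a}
  B via B→a: +{a}
  C via C→a a: +{a}
  C via C→c: +{c}
  S via S→A: +{a}
  S via S→c: +{c}
  FIRST(S)={a,c}  FIRST(A)={a}  FIRST(B)={a}  FIRST(C)={a,c}
round 2:
  A via A→C: +{c}
  FIRST(S)={a,c}  FIRST(A)={a,c}  FIRST(B)={a}  FIRST(C)={a,c}
round 3: (stable)
  FIRST(S)={a,c}  FIRST(A)={a,c}  FIRST(B)={a}  FIRST(C)={a,c}

Compute FOLLOW by fixpoint:
FOLLOW(S) := {$}
pass 1:
  S→A: FOLLOW(A) ⊇ FOLLOW(S) ⊇ {$}; new: +{$}
  S→S B: FOLLOW(S) ⊇ FIRST(B) = {a}; new: +{a}
  S→S B: FOLLOW(B) ⊇ FOLLOW(S) ⊇ {$,a}; new: +{$,a}
  S: {$,a}  A: {$}  B: {$,a}  C: {}
pass 2:
  A→C: FOLLOW(C) ⊇ FOLLOW(A) ⊇ {$}; new: +{$}
  S→A: FOLLOW(A) ⊇ FOLLOW(S) ⊇ {$,a}; new: +{a}
  S: {$,a}  A: {$,a}  B: {$,a}  C: {$}
pass 3:
  A→C: FOLLOW(C) ⊇ FOLLOW(A) ⊇ {$,a}; new: +{a}
  S: {$,a}  A: {$,a}  B: {$,a}  C: {$,a}
pass 4: done
  S: {$,a}  A: {$,a}  B: {$,a}  C: {$,a}

FOLLOW(S) = ["$", "a"]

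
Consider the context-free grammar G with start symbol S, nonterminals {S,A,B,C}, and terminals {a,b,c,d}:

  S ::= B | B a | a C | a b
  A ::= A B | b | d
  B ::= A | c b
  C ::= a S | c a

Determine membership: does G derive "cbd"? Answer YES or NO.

CNF form of G:
  S -> A B | B T2 | T0 T1 | T2 C | T2 T1 | b | d
  A -> A B | b | d
  B -> A B | T0 T1 | b | d
  C -> T0 T2 | T2 S
  T0 -> c
  T1 -> b
  T2 -> a

CYK table (by increasing span):
  T[0,0] 'c' = {T0}  orig:{}
  T[1,1] 'b' = {A,B,S,T1}  orig:{A,B,S}
  T[2,2] 'd' = {A,B,S}
  T[0,1] 'cb' = {B,S}
  T[1,2] 'bd' = {A,B,S}
  T[0,2] 'cbd' = ∅

S ∉ T[0,2] ⇒ NO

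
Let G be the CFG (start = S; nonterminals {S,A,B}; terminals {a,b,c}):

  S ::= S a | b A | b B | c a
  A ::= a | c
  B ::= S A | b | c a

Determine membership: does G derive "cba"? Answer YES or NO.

Convert to CNF:
  S -> S T1 | T0 T1 | T2 A | T2 B
  A -> a | c
  B -> S A | T0 T1 | b
  T0 -> c
  T1 -> a
  T2 -> b

CYK fill:
  cell(0,0) c: {A,T0}  orig:{A}
  cell(1,1) b: {B,T2}  orig:{B}
  cell(2,2) a: {A,T1}  orig:{A}
  cell(0,1) cb: ∅
  cell(1,2) ba: {S}
  cell(0,2) cba: ∅

S ∉ T[0,2] ⇒ NO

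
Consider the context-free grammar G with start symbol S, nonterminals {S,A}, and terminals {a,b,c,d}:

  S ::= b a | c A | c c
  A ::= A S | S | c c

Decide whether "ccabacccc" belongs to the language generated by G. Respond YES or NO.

CNF form of G:
  S -> T0 T1 | T2 A | T2 T2
  A -> A S | T0 T1 | T2 A | T2 T2
  T0 -> b
  T1 -> a
  T2 -> c

CYK table (by increasing span):
  [0..0]={T2}  "c"  orig:{}
  [1..1]={T2}  "c"  orig:{}
  [2..2]={T1}  "a"  orig:{}
  [3..3]={T0}  "b"  orig:{}
  [4..4]={T1}  "a"  orig:{}
  [5..5]={T2}  "c"  orig:{}
  [6..6]={T2}  "c"  orig:{}
  [7..7]={T2}  "c"  orig:{}
  [8..8]={T2}  "c"  orig:{}
  [0..1]={A,S}  "cc"
  [1..2]=∅  "ca"
  [2..3]=∅  "ab"
  [3..4]={A,S}  "ba"
  [4..5]=∅  "ac"
  [5..6]={A,S}  "cc"
  [6..7]={A,S}  "cc"
  [7..8]={A,S}  "cc"
  [0..2]=∅  "cca"
  [1..3]=∅  "cab"
  [2..4]=∅  "aba"
  [3..5]=∅  "bac"
  [4..6]=∅  "acc"
  [5..7]={A,S}  "ccc"
  [6..8]={A,S}  "ccc"
  [0..3]=∅  "ccab"
  [1..4]=∅  "caba"
  [2..5]=∅  "abac"
  [3..6]={A}  "bacc"
  [4..7]=∅  "accc"
  [5..8]={A,S}  "cccc"
  [0..4]=∅  "ccaba"
  [1..5]=∅  "cabac"
  [2..6]=∅  "abacc"
  [3..7]={A}  "baccc"
  [4..8]=∅  "acccc"
  [0..5]=∅  "ccabac"
  [1..6]=∅  "cabacc"
  [2..7]=∅  "abaccc"
  [3..8]={A}  "bacccc"
  [0..6]=∅  "ccabacc"
  [1..7]=∅  "cabaccc"
  [2..8]=∅  "abacccc"
  [0..7]=∅  "ccabaccc"
  [1..8]=∅  "cabacccc"
  [0..8]=∅  "ccabacccc"

S ∉ T[0,8] ⇒ NO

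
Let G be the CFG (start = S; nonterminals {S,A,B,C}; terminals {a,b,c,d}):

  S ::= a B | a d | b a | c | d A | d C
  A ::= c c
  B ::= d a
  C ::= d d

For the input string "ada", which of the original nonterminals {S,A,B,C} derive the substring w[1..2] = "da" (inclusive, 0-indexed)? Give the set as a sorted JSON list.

Convert to CNF:
  S -> T1 A | T1 C | T2 B | T2 T1 | T3 T2 | c
  A -> T0 T0
  B -> T1 T2
  C -> T1 T1
  T0 -> c
  T1 -> d
  T2 -> a
  T3 -> b

Fill CYK table bottom-up, restricted to cells inside w[1..2]:
  T[1,1] 'd' = {T1}  orig:{}
  T[2,2] 'a' = {T2}  orig:{}
  T[1,2] 'da' = {B}

Original NTs in T[1,2] deriving "da": ["B"]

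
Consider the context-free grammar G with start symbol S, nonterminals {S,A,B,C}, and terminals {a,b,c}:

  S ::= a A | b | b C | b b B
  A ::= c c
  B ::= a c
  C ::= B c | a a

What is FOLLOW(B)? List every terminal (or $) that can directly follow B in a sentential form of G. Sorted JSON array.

FIRST sets, iterate to fixpoint:
iter 1:
  A via A→c c: +{c}
  B via B→a c: +{a}
  C via C→B c: +{a}
  S via S→a A: +{a}
  S via S→b: +{b}
  S: {a,b}  A: {c}  B: {a}  C: {a}
iter 2: (stable)
  S: {a,b}  A: {c}  B: {a}  C: {a}

Compute FOLLOW by fixpoint:
seed FOLLOW(S) with $
iter 1:
  C→B c: FOLLOW(B) ⊇ FIRST(c) = {c}; new: +{c}
  S→a A: FOLLOW(A) ⊇ FOLLOW(S) ⊇ {$}; new: +{$}
  S→b C: FOLLOW(C) ⊇ FOLLOW(S) ⊇ {$}; new: +{$}
  S→b b B: FOLLOW(B) ⊇ FOLLOW(S) ⊇ {$}; new: +{$}
  FOLLOW[S]={$}  FOLLOW[A]={$}  FOLLOW[B]={$,c}  FOLLOW[C]={$}
iter 2: done
  FOLLOW[S]={$}  FOLLOW[A]={$}  FOLLOW[B]={$,c}  FOLLOW[C]={$}

FOLLOW(B) = ["$", "c"]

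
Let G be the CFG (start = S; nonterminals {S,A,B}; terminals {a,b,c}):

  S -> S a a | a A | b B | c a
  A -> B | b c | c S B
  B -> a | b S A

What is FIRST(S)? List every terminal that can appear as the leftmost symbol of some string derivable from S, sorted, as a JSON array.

FIRST sets, iterate to fixpoint:
iter 1:
  A via A→b c: +{b}
  A via A→c S B: +{c}
  B via B→a: +{a}
  B via B→b S A: +{b}
  S via S→a A: +{a}
  S via S→b B: +{b}
  S via S→c a: +{c}
  FIRST[S]={a,b,c}  FIRST[A]={b,c}  FIRST[B]={a,b}
iter 2:
  A via A→B: +{a}
  FIRST[S]={a,b,c}  FIRST[A]={a,b,c}  FIRST[B]={a,b}
iter 3: — fixpoint
  FIRST[S]={a,b,c}  FIRST[A]={a,b,c}  FIRST[B]={a,b}

FIRST(S) = ["a", "b", "c"]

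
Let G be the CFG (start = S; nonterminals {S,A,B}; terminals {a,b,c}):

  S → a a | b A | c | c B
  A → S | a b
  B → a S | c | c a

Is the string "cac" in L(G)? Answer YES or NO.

Convert to CNF:
  S -> T0 T0 | T1 A | T2 B | c
  A -> T0 T0 | T0 T1 | T1 A | T2 B | c
  B -> T0 S | T2 T0 | c
  T0 -> a
  T1 -> b
  T2 -> c

Fill CYK table bottom-up:
  cell(0,0) c: {A,B,S,T2}  orig:{A,B,S}
  cell(1,1) a: {T0}  orig:{}
  cell(2,2) c: {A,B,S,T2}  orig:{A,B,S}
  cell(0,1) ca: {B}
  cell(1,2) ac: {B}
  cell(0,2) cac: {A,S}

S ∈ T[0,2] ⇒ YES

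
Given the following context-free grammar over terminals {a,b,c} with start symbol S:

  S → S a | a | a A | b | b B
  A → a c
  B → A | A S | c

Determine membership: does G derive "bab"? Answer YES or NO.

Convert to CNF:
  S -> S T0 | T0 A | T2 B | a | b
  A -> T0 T1
  B -> A S | T0 T1 | c
  T0 -> a
  T1 -> c
  T2 -> b

CYK fill:
  cell(0,0) b: {S,T2}  orig:{S}
  cell(1,1) a: {S,T0}  orig:{S}
  cell(2,2) b: {S,T2}  orig:{S}
  cell(0,1) ba: {S}
  cell(1,2) ab: ∅
  cell(0,2) bab: ∅

S ∉ T[0,2] ⇒ NO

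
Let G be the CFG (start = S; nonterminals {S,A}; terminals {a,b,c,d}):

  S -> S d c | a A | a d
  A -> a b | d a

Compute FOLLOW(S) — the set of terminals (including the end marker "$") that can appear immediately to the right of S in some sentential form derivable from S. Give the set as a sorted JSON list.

FIRST iteration:
round 1:
  A via A→a b: +{a}
  A via A→d a: +{d}
  S via S→a A: +{a}
  FIRST(S)={a}  FIRST(A)={a,d}
round 2: — fixpoint
  FIRST(S)={a}  FIRST(A)={a,d}

Compute FOLLOW by fixpoint:
FOLLOW(S) := {$}
round 1:
  S→S d c: FOLLOW(S) ⊇ FIRST(d) = {d}; new: +{d}
  S→a A: FOLLOW(A) ⊇ FOLLOW(S) ⊇ {$,d}; new: +{$,d}
  S: {$,d}  A: {$,d}
round 2: — fixpoint
  S: {$,d}  A: {$,d}

FOLLOW(S) = ["$", "d"]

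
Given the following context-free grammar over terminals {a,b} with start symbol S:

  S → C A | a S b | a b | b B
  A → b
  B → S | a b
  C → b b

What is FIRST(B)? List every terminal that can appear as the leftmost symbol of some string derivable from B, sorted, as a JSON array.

FIRST sets, iterate to fixpoint:
iter 1:
  A via A→b: +{b}
  B via B→a b: +{a}
  C via C→b b: +{b}
  S via S→C A: +{b}
  S via S→a S b: +{a}
  FIRST[S]={a,b}  FIRST[A]={b}  FIRST[B]={a}  FIRST[C]={b}
iter 2:
  B via B→S: +{b}
  FIRST[S]={a,b}  FIRST[A]={b}  FIRST[B]={a,b}  FIRST[C]={b}
iter 3: (no change)
  FIRST[S]={a,b}  FIRST[A]={b}  FIRST[B]={a,b}  FIRST[C]={b}

FIRST(B) = ["a", "b"]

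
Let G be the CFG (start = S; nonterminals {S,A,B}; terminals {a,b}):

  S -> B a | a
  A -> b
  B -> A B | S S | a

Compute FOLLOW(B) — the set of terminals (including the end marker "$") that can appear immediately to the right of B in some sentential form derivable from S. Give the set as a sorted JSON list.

FIRST sets, iterate to fixpoint:
[1]
  A via A→b: +{b}
  B via B→A B: +{b}
  B via B→a: +{a}
  S via S→B a: +{a,b}
  FIRST[S]={a,b}  FIRST[A]={b}  FIRST[B]={a,b}
[2] (no change)
  FIRST[S]={a,b}  FIRST[A]={b}  FIRST[B]={a,b}

Compute FOLLOW by fixpoint:
initialize: $ ∈ FOLLOW(S)
iter 1:
  B→A B: FOLLOW(A) ⊇ FIRST(B) = {a,b}; new: +{a,b}
  B→S S: FOLLOW(S) ⊇ FIRST(S) = {a,b}; new: +{a,b}
  S→B a: FOLLOW(B) ⊇ FIRST(a) = {a}; new: +{a}
  S: {$,a,b}  A: {a,b}  B: {a}
iter 2: done
  S: {$,a,b}  A: {a,b}  B: {a}

FOLLOW(B) = ["a"]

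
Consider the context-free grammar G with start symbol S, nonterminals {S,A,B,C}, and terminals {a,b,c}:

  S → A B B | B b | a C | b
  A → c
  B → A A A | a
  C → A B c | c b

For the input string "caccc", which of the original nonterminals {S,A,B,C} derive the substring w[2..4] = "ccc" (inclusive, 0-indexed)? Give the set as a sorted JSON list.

CNF form of G:
  S -> A X5 | B T1 | T2 C | b
  A -> c
  B -> A X3 | a
  C -> A X4 | T0 T1
  T0 -> c
  T1 -> b
  T2 -> a
  X3 -> A A
  X4 -> B T0
  X5 -> B B

CYK fill, restricted to cells inside w[2..4]:
  [2..2]={A,T0}  "c"  orig:{A}
  [3..3]={A,T0}  "c"  orig:{A}
  [4..4]={A,T0}  "c"  orig:{A}
  [2..3]={X3}  "cc"  orig:{}
  [3..4]={X3}  "cc"  orig:{}
  [2..4]={B}  "ccc"

Original NTs in T[2,4] deriving "ccc": ["B"]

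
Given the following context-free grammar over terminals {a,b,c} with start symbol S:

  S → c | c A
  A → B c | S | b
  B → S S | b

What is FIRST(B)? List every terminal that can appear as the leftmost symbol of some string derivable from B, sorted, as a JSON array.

FIRST sets, iterate to fixpoint:
round 1:
  A via A→b: +{b}
  B via B→b: +{b}
  S via S→c: +{c}
  FIRST(S)={c}  FIRST(A)={b}  FIRST(B)={b}
round 2:
  A via A→S: +{c}
  B via B→S S: +{c}
  FIRST(S)={c}  FIRST(A)={b,c}  FIRST(B)={b,c}
round 3: (no change)
  FIRST(S)={c}  FIRST(A)={b,c}  FIRST(B)={b,c}

FIRST(B) = ["b", "c"]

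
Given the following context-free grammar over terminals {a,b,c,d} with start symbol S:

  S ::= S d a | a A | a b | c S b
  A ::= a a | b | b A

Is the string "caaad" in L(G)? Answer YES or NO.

Convert to CNF:
  S -> S X4 | T0 A | T0 T1 | T3 X5
  A -> T0 T0 | T1 A | b
  T0 -> a
  T1 -> b
  T2 -> d
  T3 -> c
  X4 -> T2 T0
  X5 -> S T1

CYK fill:
  T[0,0] 'c' = {T3}  orig:{}
  T[1,1] 'a' = {T0}  orig:{}
  T[2,2] 'a' = {T0}  orig:{}
  T[3,3] 'a' = {T0}  orig:{}
  T[4,4] 'd' = {T2}  orig:{}
  T[0,1] 'ca' = ∅
  T[1,2] 'aa' = {A}
  T[2,3] 'aa' = {A}
  T[3,4] 'ad' = ∅
  T[0,2] 'caa' = ∅
  T[1,3] 'aaa' = {S}
  T[2,4] 'aad' = ∅
  T[0,3] 'caaa' = ∅
  T[1,4] 'aaad' = ∅
  T[0,4] 'caaad' = ∅

S ∉ T[0,4] ⇒ NO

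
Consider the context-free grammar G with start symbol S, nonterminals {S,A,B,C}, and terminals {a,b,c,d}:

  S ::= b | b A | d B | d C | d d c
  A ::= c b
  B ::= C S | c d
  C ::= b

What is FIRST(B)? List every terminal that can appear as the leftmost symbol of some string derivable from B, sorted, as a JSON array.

Compute FIRST by fixpoint:
pass 1:
  A via A→c b: +{c}
  B via B→c d: +{c}
  C via C→b: +{b}
  S via S→b: +{b}
  S via S→d B: +{d}
  FIRST[S]={b,d}  FIRST[A]={c}  FIRST[B]={c}  FIRST[C]={b}
pass 2:
  B via B→C S: +{b}
  FIRST[S]={b,d}  FIRST[A]={c}  FIRST[B]={b,c}  FIRST[C]={b}
pass 3: (no change)
  FIRST[S]={b,d}  FIRST[A]={c}  FIRST[B]={b,c}  FIRST[C]={b}

FIRST(B) = ["b", "c"]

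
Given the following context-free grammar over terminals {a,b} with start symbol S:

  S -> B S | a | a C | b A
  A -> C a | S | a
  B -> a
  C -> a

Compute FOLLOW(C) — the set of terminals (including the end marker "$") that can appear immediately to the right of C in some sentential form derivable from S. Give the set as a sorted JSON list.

FIRST sets, iterate to fixpoint:
pass 1:
  A via A→a: +{a}
  B via B→a: +{a}
  C via C→a: +{a}
  S via S→B S: +{a}
  S via S→b A: +{b}
  S: {a,b}  A: {a}  B: {a}  C: {a}
pass 2:
  A via A→S: +{b}
  S: {a,b}  A: {a,b}  B: {a}  C: {a}
pass 3: done
  S: {a,b}  A: {a,b}  B: {a}  C: {a}

FOLLOW sets:
FOLLOW(S) := {$}
pass 1:
  A→C a: FOLLOW(C) ⊇ FIRST(a) = {a}; new: +{a}
  S→B S: FOLLOW(B) ⊇ FIRST(S) = {a,b}; new: +{a,b}
  S→a C: FOLLOW(C) ⊇ FOLLOW(S) ⊇ {$}; new: +{$}
  S→b A: FOLLOW(A) ⊇ FOLLOW(S) ⊇ {$}; new: +{$}
  FOLLOW[S]={$}  FOLLOW[A]={$}  FOLLOW[B]={a,b}  FOLLOW[C]={$,a}
pass 2: done
  FOLLOW[S]={$}  FOLLOW[A]={$}  FOLLOW[B]={a,b}  FOLLOW[C]={$,a}

FOLLOW(C) = ["$", "a"]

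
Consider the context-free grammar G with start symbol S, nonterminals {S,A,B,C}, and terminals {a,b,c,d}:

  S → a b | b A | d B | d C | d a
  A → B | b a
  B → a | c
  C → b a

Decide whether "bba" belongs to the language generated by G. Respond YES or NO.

Convert to CNF:
  S -> T0 A | T1 T0 | T2 B | T2 C | T2 T1
  A -> T0 T1 | a | c
  B -> a | c
  C -> T0 T1
  T0 -> b
  T1 -> a
  T2 -> d

Fill CYK table bottom-up:
  cell(0,0) b: {T0}  orig:{}
  cell(1,1) b: {T0}  orig:{}
  cell(2,2) a: {A,B,T1}  orig:{A,B}
  cell(0,1) bb: ∅
  cell(1,2) ba: {A,C,S}
  cell(0,2) bba: {S}

S ∈ T[0,2] ⇒ YES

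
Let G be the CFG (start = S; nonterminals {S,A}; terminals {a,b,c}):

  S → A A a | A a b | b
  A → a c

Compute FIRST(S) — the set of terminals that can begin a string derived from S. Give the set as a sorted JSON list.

FIRST iteration:
iter 1:
  A via A→a c: +{a}
  S via S→A A a: +{a}
  S via S→b: +{b}
  FIRST[S]={a,b}  FIRST[A]={a}
iter 2: (stable)
  FIRST[S]={a,b}  FIRST[A]={a}

FIRST(S) = ["a", "b"]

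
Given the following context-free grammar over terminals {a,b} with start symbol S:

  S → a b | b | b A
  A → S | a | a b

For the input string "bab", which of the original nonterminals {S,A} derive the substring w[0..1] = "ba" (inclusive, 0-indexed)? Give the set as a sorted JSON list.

CNF form of G:
  S -> T0 T1 | T1 A | b
  A -> T0 T1 | T1 A | a | b
  T0 -> a
  T1 -> b

CYK table (by increasing span) (cells [i..j] with 0 ≤ i ≤ j ≤ 1 only):
  T[0,0] 'b' = {A,S,T1}  orig:{A,S}
  T[1,1] 'a' = {A,T0}  orig:{A}
  T[0,1] 'ba' = {A,S}

Original NTs in T[0,1] deriving "ba": ["A", "S"]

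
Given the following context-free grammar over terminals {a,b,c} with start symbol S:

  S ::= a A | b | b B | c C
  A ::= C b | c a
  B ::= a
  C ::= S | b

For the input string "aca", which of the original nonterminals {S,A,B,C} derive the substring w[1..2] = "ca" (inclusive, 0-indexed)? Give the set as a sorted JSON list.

Convert to CNF:
  S -> T0 B | T1 C | T2 A | b
  A -> C T0 | T1 T2
  B -> a
  C -> T0 B | T1 C | T2 A | b
  T0 -> b
  T1 -> c
  T2 -> a

CYK fill (cells [i..j] with 1 ≤ i ≤ j ≤ 2 only):
  cell(1,1) c: {T1}  orig:{}
  cell(2,2) a: {B,T2}  orig:{B}
  cell(1,2) ca: {A}

Original NTs in T[1,2] deriving "ca": ["A"]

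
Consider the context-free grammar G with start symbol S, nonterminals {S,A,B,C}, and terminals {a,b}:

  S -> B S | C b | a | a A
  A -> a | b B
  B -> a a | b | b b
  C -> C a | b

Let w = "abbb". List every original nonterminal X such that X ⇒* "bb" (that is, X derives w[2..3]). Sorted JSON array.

CNF form of G:
  S -> B S | C T0 | T1 A | a
  A -> T0 B | a
  B -> T0 T0 | T1 T1 | b
  C -> C T1 | b
  T0 -> b
  T1 -> a

CYK table (by increasing span), restricted to cells inside w[2..3]:
  [2..2]={B,C,T0}  "b"  orig:{B,C}
  [3..3]={B,C,T0}  "b"  orig:{B,C}
  [2..3]={A,B,S}  "bb"

Original NTs in T[2,3] deriving "bb": ["A", "B", "S"]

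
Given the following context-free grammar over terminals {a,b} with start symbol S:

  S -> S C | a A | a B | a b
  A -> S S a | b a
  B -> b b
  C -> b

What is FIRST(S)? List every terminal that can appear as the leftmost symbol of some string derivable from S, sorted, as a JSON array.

FIRST iteration:
iter 1:
  A via A→b a: +{b}
  B via B→b b: +{b}
  C via C→b: +{b}
  S via S→a A: +{a}
  FIRST[S]={a}  FIRST[A]={b}  FIRST[B]={b}  FIRST[C]={b}
iter 2:
  A via A→S S a: +{a}
  FIRST[S]={a}  FIRST[A]={a,b}  FIRST[B]={b}  FIRST[C]={b}
iter 3: (stable)
  FIRST[S]={a}  FIRST[A]={a,b}  FIRST[B]={b}  FIRST[C]={b}

FIRST(S) = ["a"]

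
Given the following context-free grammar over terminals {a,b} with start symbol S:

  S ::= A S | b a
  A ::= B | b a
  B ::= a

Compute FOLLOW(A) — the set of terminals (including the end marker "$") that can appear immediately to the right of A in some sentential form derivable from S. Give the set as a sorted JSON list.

FIRST iteration:
round 1:
  A via A→b a: +{b}
  B via B→a: +{a}
  S via S→A S: +{b}
  FIRST(S)={b}  FIRST(A)={b}  FIRST(B)={a}
round 2:
  A via A→B: +{a}
  S via S→A S: +{a}
  FIRST(S)={a,b}  FIRST(A)={a,b}  FIRST(B)={a}
round 3: (no change)
  FIRST(S)={a,b}  FIRST(A)={a,b}  FIRST(B)={a}

FOLLOW iteration:
FOLLOW(S) := {$}
pass 1:
  S→A S: FOLLOW(A) ⊇ FIRST(S) = {a,b}; new: +{a,b}
  S: {$}  A: {a,b}  B: {}
pass 2:
  A→B: FOLLOW(B) ⊇ FOLLOW(A) ⊇ {a,b}; new: +{a,b}
  S: {$}  A: {a,b}  B: {a,b}
pass 3: — fixpoint
  S: {$}  A: {a,b}  B: {a,b}

FOLLOW(A) = ["a", "b"]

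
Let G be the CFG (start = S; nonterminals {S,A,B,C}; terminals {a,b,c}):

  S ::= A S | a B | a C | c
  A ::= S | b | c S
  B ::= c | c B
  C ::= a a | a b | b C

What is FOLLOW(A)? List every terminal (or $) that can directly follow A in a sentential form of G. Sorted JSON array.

FIRST sets, iterate to fixpoint:
round 1:
  A via A→b: +{b}
  A via A→c S: +{c}
  B via B→c: +{c}
  C via C→a a: +{a}
  C via C→b C: +{b}
  S via S→A S: +{b,c}
  S via S→a B: +{a}
  FIRST[S]={a,b,c}  FIRST[A]={b,c}  FIRST[B]={c}  FIRST[C]={a,b}
round 2:
  A via A→S: +{a}
  FIRST[S]={a,b,c}  FIRST[A]={a,b,c}  FIRST[B]={c}  FIRST[C]={a,b}
round 3: — fixpoint
  FIRST[S]={a,b,c}  FIRST[A]={a,b,c}  FIRST[B]={c}  FIRST[C]={a,b}

FOLLOW sets:
FOLLOW(S) := {$}
pass 1:
  S→A S: FOLLOW(A) ⊇ FIRST(S) = {a,b,c}; new: +{a,b,c}
  S→a B: FOLLOW(B) ⊇ FOLLOW(S) ⊇ {$}; new: +{$}
  S→a C: FOLLOW(C) ⊇ FOLLOW(S) ⊇ {$}; new: +{$}
  S: {$}  A: {a,b,c}  B: {$}  C: {$}
pass 2:
  A→S: FOLLOW(S) ⊇ FOLLOW(A) ⊇ {a,b,c}; new: +{a,b,c}
  S→a B: FOLLOW(B) ⊇ FOLLOW(S) ⊇ {$,a,b,c}; new: +{a,b,c}
  S→a C: FOLLOW(C) ⊇ FOLLOW(S) ⊇ {$,a,b,c}; new: +{a,b,c}
  S: {$,a,b,c}  A: {a,b,c}  B: {$,a,b,c}  C: {$,a,b,c}
pass 3: — fixpoint
  S: {$,a,b,c}  A: {a,b,c}  B: {$,a,b,c}  C: {$,a,b,c}

FOLLOW(A) = ["a", "b", "c"]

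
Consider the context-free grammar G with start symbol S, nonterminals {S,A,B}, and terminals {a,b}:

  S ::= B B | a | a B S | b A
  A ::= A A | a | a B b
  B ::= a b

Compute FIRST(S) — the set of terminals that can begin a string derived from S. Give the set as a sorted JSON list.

FIRST iteration:
iter 1:
  A via A→a: +{a}
  B via B→a b: +{a}
  S via S→B B: +{a}
  S via S→b A: +{b}
  FIRST[S]={a,b}  FIRST[A]={a}  FIRST[B]={a}
iter 2: — fixpoint
  FIRST[S]={a,b}  FIRST[A]={a}  FIRST[B]={a}

FIRST(S) = ["a", "b"]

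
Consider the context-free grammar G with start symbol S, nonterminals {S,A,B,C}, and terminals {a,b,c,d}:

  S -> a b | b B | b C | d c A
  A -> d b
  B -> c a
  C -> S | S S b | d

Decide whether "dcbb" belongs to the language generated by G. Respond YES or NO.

Convert to CNF:
  S -> T0 X6 | T1 B | T1 C | T3 T1
  A -> T0 T1
  B -> T2 T3
  C -> S X4 | T0 X5 | T1 B | T1 C | T3 T1 | d
  T0 -> d
  T1 -> b
  T2 -> c
  T3 -> a
  X4 -> S T1
  X5 -> T2 A
  X6 -> T2 A

Fill CYK table bottom-up:
  T[0,0] 'd' = {C,T0}  orig:{C}
  T[1,1] 'c' = {T2}  orig:{}
  T[2,2] 'b' = {T1}  orig:{}
  T[3,3] 'b' = {T1}  orig:{}
  T[0,1] 'dc' = ∅
  T[1,2] 'cb' = ∅
  T[2,3] 'bb' = ∅
  T[0,2] 'dcb' = ∅
  T[1,3] 'cbb' = ∅
  T[0,3] 'dcbb' = ∅

S ∉ T[0,3] ⇒ NO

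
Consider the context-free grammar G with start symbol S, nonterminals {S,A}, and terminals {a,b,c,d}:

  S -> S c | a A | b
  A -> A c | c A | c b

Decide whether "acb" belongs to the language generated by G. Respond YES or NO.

CNF form of G:
  S -> S T0 | T2 A | b
  A -> A T0 | T0 A | T0 T1
  T0 -> c
  T1 -> b
  T2 -> a

CYK fill:
  [0..0]={T2}  "a"  orig:{}
  [1..1]={T0}  "c"  orig:{}
  [2..2]={S,T1}  "b"  orig:{S}
  [0..1]=∅  "ac"
  [1..2]={A}  "cb"
  [0..2]={S}  "acb"

S ∈ T[0,2] ⇒ YES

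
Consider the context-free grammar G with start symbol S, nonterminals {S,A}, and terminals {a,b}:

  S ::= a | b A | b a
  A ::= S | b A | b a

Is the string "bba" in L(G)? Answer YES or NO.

CNF form of G:
  S -> T0 A | T0 T1 | a
  A -> T0 A | T0 T1 | a
  T0 -> b
  T1 -> a

Fill CYK table bottom-up:
  [0..0]={T0}  "b"  orig:{}
  [1..1]={T0}  "b"  orig:{}
  [2..2]={A,S,T1}  "a"  orig:{A,S}
  [0..1]=∅  "bb"
  [1..2]={A,S}  "ba"
  [0..2]={A,S}  "bba"

S ∈ T[0,2] ⇒ YES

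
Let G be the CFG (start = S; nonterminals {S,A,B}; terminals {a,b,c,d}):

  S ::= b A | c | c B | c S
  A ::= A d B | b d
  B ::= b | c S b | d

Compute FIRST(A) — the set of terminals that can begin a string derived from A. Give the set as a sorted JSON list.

FIRST sets, iterate to fixpoint:
[1]
  A via A→b d: +{b}
  B via B→b: +{b}
  B via B→c S b: +{c}
  B via B→d: +{d}
  S via S→b A: +{b}
  S via S→c: +{c}
  FIRST(S)={b,c}  FIRST(A)={b}  FIRST(B)={b,c,d}
[2] (no change)
  FIRST(S)={b,c}  FIRST(A)={b}  FIRST(B)={b,c,d}

FIRST(A) = ["b"]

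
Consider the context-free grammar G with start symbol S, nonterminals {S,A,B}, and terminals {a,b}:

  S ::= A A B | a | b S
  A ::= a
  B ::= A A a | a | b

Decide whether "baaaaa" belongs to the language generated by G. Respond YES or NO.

Convert to CNF:
  S -> A X3 | T1 S | a
  A -> a
  B -> A X2 | a | b
  T0 -> a
  T1 -> b
  X2 -> A T0
  X3 -> A B

Fill CYK table bottom-up:
  cell(0,0) b: {B,T1}  orig:{B}
  cell(1,1) a: {A,B,S,T0}  orig:{A,B,S}
  cell(2,2) a: {A,B,S,T0}  orig:{A,B,S}
  cell(3,3) a: {A,B,S,T0}  orig:{A,B,S}
  cell(4,4) a: {A,B,S,T0}  orig:{A,B,S}
  cell(5,5) a: {A,B,S,T0}  orig:{A,B,S}
  cell(0,1) ba: {S}
  cell(1,2) aa: {X2,X3}  orig:{}
  cell(2,3) aa: {X2,X3}  orig:{}
  cell(3,4) aa: {X2,X3}  orig:{}
  cell(4,5) aa: {X2,X3}  orig:{}
  cell(0,2) baa: ∅
  cell(1,3) aaa: {B,S}
  cell(2,4) aaa: {B,S}
  cell(3,5) aaa: {B,S}
  cell(0,3) baaa: {S}
  cell(1,4) aaaa: {X3}  orig:{}
  cell(2,5) aaaa: {X3}  orig:{}
  cell(0,4) baaaa: ∅
  cell(1,5) aaaaa: {S}
  cell(0,5) baaaaa: {S}

S ∈ T[0,5] ⇒ YES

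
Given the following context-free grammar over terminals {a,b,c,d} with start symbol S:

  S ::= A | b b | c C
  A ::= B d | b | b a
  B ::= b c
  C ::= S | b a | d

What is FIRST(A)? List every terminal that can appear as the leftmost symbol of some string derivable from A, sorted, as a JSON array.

FIRST iteration:
[1]
  A via A→b: +{b}
  B via B→b c: +{b}
  C via C→b a: +{b}
  C via C→d: +{d}
  S via S→A: +{b}
  S via S→c C: +{c}
  S: {b,c}  A: {b}  B: {b}  C: {b,d}
[2]
  C via C→S: +{c}
  S: {b,c}  A: {b}  B: {b}  C: {b,c,d}
[3] (stable)
  S: {b,c}  A: {b}  B: {b}  C: {b,c,d}

FIRST(A) = ["b"]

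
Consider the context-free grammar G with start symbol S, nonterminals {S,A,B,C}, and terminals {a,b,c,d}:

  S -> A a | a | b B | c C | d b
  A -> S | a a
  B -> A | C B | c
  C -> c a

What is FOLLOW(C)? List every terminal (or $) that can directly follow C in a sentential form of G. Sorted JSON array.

FIRST iteration:
pass 1:
  A via A→a a: +{a}
  B via B→A: +{a}
  B via B→c: +{c}
  C via C→c a: +{c}
  S via S→A a: +{a}
  S via S→b B: +{b}
  S via S→c C: +{c}
  S via S→d b: +{d}
  FIRST(S)={a,b,c,d}  FIRST(A)={a}  FIRST(B)={a,c}  FIRST(C)={c}
pass 2:
  A via A→S: +{b,c,d}
  B via B→A: +{b,d}
  FIRST(S)={a,b,c,d}  FIRST(A)={a,b,c,d}  FIRST(B)={a,b,c,d}  FIRST(C)={c}
pass 3: done
  FIRST(S)={a,b,c,d}  FIRST(A)={a,b,c,d}  FIRST(B)={a,b,c,d}  FIRST(C)={c}

FOLLOW iteration:
FOLLOW(S) := {$}
round 1:
  B→C B: FOLLOW(C) ⊇ FIRST(B) = {a,b,c,d}; new: +{a,b,c,d}
  S→A a: FOLLOW(A) ⊇ FIRST(a) = {a}; new: +{a}
  S→b B: FOLLOW(B) ⊇ FOLLOW(S) ⊇ {$}; new: +{$}
  S→c C: FOLLOW(C) ⊇ FOLLOW(S) ⊇ {$}; new: +{$}
  FOLLOW(S)={$}  FOLLOW(A)={a}  FOLLOW(B)={$}  FOLLOW(C)={$,a,b,c,d}
round 2:
  A→S: FOLLOW(S) ⊇ FOLLOW(A) ⊇ {a}; new: +{a}
  B→A: FOLLOW(A) ⊇ FOLLOW(B) ⊇ {$}; new: +{$}
  S→b B: FOLLOW(B) ⊇ FOLLOW(S) ⊇ {$,a}; new: +{a}
  FOLLOW(S)={$,a}  FOLLOW(A)={$,a}  FOLLOW(B)={$,a}  FOLLOW(C)={$,a,b,c,d}
round 3: — fixpoint
  FOLLOW(S)={$,a}  FOLLOW(A)={$,a}  FOLLOW(B)={$,a}  FOLLOW(C)={$,a,b,c,d}

FOLLOW(C) = ["$", "a", "b", "c", "d"]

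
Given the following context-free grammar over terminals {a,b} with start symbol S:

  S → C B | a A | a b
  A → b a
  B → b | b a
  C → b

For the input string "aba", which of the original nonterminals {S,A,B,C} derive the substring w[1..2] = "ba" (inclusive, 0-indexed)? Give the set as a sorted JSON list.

CNF form of G:
  S -> C B | T1 A | T1 T0
  A -> T0 T1
  B -> T0 T1 | b
  C -> b
  T0 -> b
  T1 -> a

CYK table (by increasing span) — only the sub-triangle for w[1..2]:
  T[1,1] 'b' = {B,C,T0}  orig:{B,C}
  T[2,2] 'a' = {T1}  orig:{}
  T[1,2] 'ba' = {A,B}

Original NTs in T[1,2] deriving "ba": ["A", "B"]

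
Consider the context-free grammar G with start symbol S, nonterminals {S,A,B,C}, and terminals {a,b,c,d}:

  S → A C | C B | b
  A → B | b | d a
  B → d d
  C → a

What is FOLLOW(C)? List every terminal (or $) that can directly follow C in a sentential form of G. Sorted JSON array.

FIRST iteration:
[1]
  A via A→b: +{b}
  A via A→d a: +{d}
  B via B→d d: +{d}
  C via C→a: +{a}
  S via S→A C: +{b,d}
  S via S→C B: +{a}
  S: {a,b,d}  A: {b,d}  B: {d}  C: {a}
[2] (stable)
  S: {a,b,d}  A: {b,d}  B: {d}  C: {a}

Compute FOLLOW by fixpoint:
seed FOLLOW(S) with $
iter 1:
  S→A C: FOLLOW(A) ⊇ FIRST(C) = {a}; new: +{a}
  S→A C: FOLLOW(C) ⊇ FOLLOW(S) ⊇ {$}; new: +{$}
  S→C B: FOLLOW(C) ⊇ FIRST(B) = {d}; new: +{d}
  S→C B: FOLLOW(B) ⊇ FOLLOW(S) ⊇ {$}; new: +{$}
  FOLLOW(S)={$}  FOLLOW(A)={a}  FOLLOW(B)={$}  FOLLOW(C)={$,d}
iter 2:
  A→B: FOLLOW(B) ⊇ FOLLOW(A) ⊇ {a}; new: +{a}
  FOLLOW(S)={$}  FOLLOW(A)={a}  FOLLOW(B)={$,a}  FOLLOW(C)={$,d}
iter 3: done
  FOLLOW(S)={$}  FOLLOW(A)={a}  FOLLOW(B)={$,a}  FOLLOW(C)={$,d}

FOLLOW(C) = ["$", "d"]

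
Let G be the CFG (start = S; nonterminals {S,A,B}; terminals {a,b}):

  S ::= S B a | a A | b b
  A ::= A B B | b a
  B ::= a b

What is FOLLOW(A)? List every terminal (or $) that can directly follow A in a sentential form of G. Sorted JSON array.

Compute FIRST by fixpoint:
iter 1:
  A via A→b a: +{b}
  B via B→a b: +{a}
  S via S→a A: +{a}
  S via S→b b: +{b}
  S: {a,b}  A: {b}  B: {a}
iter 2: done
  S: {a,b}  A: {b}  B: {a}

FOLLOW iteration:
initialize: $ ∈ FOLLOW(S)
iter 1:
  A→A B B: FOLLOW(A) ⊇ FIRST(B) = {a}; new: +{a}
  A→A B B: FOLLOW(B) ⊇ FIRST(B) = {a}; new: +{a}
  S→S B a: FOLLOW(S) ⊇ FIRST(B) = {a}; new: +{a}
  S→a A: FOLLOW(A) ⊇ FOLLOW(S) ⊇ {$,a}; new: +{$}
  S: {$,a}  A: {$,a}  B: {a}
iter 2:
  A→A B B: FOLLOW(B) ⊇ FOLLOW(A) ⊇ {$,a}; new: +{$}
  S: {$,a}  A: {$,a}  B: {$,a}
iter 3: done
  S: {$,a}  A: {$,a}  B: {$,a}

FOLLOW(A) = ["$", "a"]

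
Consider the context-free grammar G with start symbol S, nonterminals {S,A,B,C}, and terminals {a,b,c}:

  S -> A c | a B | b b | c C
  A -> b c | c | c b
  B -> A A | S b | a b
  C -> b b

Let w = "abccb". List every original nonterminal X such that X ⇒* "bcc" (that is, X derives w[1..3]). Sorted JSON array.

CNF form of G:
  S -> A T1 | T0 T0 | T1 C | T2 B
  A -> T0 T1 | T1 T0 | c
  B -> A A | S T0 | T2 T0
  C -> T0 T0
  T0 -> b
  T1 -> c
  T2 -> a

Fill CYK table bottom-up, restricted to cells inside w[1..3]:
  cell(1,1) b: {T0}  orig:{}
  cell(2,2) c: {A,T1}  orig:{A}
  cell(3,3) c: {A,T1}  orig:{A}
  cell(1,2) bc: {A}
  cell(2,3) cc: {B,S}
  cell(1,3) bcc: {B,S}

Original NTs in T[1,3] deriving "bcc": ["B", "S"]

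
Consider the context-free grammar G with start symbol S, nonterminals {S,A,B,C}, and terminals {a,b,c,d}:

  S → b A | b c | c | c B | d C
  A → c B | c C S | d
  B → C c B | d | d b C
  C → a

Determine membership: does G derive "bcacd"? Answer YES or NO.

CNF form of G:
  S -> T0 B | T1 C | T2 A | T2 T0 | c
  A -> T0 B | T0 X3 | d
  B -> C X4 | T1 X5 | d
  C -> a
  T0 -> c
  T1 -> d
  T2 -> b
  X3 -> C S
  X4 -> T0 B
  X5 -> T2 C

CYK table (by increasing span):
  cell(0,0) b: {T2}  orig:{}
  cell(1,1) c: {S,T0}  orig:{S}
  cell(2,2) a: {C}
  cell(3,3) c: {S,T0}  orig:{S}
  cell(4,4) d: {A,B,T1}  orig:{A,B}
  cell(0,1) bc: {S}
  cell(1,2) ca: ∅
  cell(2,3) ac: {X3}  orig:{}
  cell(3,4) cd: {A,S,X4}  orig:{A,S}
  cell(0,2) bca: ∅
  cell(1,3) cac: {A}
  cell(2,4) acd: {B,X3}  orig:{B}
  cell(0,3) bcac: {S}
  cell(1,4) cacd: {A,S,X4}  orig:{A,S}
  cell(0,4) bcacd: {S}

S ∈ T[0,4] ⇒ YES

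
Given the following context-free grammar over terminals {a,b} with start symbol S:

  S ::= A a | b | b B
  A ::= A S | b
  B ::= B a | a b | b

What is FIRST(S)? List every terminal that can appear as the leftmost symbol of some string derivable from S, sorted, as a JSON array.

FIRST sets, iterate to fixpoint:
[1]
  A via A→b: +{b}
  B via B→a b: +{a}
  B via B→b: +{b}
  S via S→A a: +{b}
  S: {b}  A: {b}  B: {a,b}
[2] (stable)
  S: {b}  A: {b}  B: {a,b}

FIRST(S) = ["b"]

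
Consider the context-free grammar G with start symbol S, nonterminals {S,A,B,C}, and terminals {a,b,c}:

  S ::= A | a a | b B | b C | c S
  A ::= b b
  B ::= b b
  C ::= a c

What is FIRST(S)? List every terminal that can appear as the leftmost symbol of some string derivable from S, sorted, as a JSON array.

Compute FIRST by fixpoint:
pass 1:
  A via A→b b: +{b}
  B via B→b b: +{b}
  C via C→a c: +{a}
  S via S→A: +{b}
  S via S→a a: +{a}
  S via S→c S: +{c}
  FIRST(S)={a,b,c}  FIRST(A)={b}  FIRST(B)={b}  FIRST(C)={a}
pass 2: (stable)
  FIRST(S)={a,b,c}  FIRST(A)={b}  FIRST(B)={b}  FIRST(C)={a}

FIRST(S) = ["a", "b", "c"]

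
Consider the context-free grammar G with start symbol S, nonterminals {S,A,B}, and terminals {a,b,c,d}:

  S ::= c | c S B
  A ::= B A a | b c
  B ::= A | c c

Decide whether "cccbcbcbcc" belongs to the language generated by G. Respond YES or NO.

Convert to CNF:
  S -> T2 X5 | c
  A -> B X3 | T1 T2
  B -> B X4 | T1 T2 | T2 T2
  T0 -> a
  T1 -> b
  T2 -> c
  X3 -> A T0
  X4 -> A T0
  X5 -> S B

CYK fill:
  T[0,0] 'c' = {S,T2}  orig:{S}
  T[1,1] 'c' = {S,T2}  orig:{S}
  T[2,2] 'c' = {S,T2}  orig:{S}
  T[3,3] 'b' = {T1}  orig:{}
  T[4,4] 'c' = {S,T2}  orig:{S}
  T[5,5] 'b' = {T1}  orig:{}
  T[6,6] 'c' = {S,T2}  orig:{S}
  T[7,7] 'b' = {T1}  orig:{}
  T[8,8] 'c' = {S,T2}  orig:{S}
  T[9,9] 'c' = {S,T2}  orig:{S}
  T[0,1] 'cc' = {B}
  T[1,2] 'cc' = {B}
  T[2,3] 'cb' = ∅
  T[3,4] 'bc' = {A,B}
  T[4,5] 'cb' = ∅
  T[5,6] 'bc' = {A,B}
  T[6,7] 'cb' = ∅
  T[7,8] 'bc' = {A,B}
  T[8,9] 'cc' = {B}
  T[0,2] 'ccc' = {X5}  orig:{}
  T[1,3] 'ccb' = ∅
  T[2,4] 'cbc' = {X5}  orig:{}
  T[3,5] 'bcb' = ∅
  T[4,6] 'cbc' = {X5}  orig:{}
  T[5,7] 'bcb' = ∅
  T[6,8] 'cbc' = {X5}  orig:{}
  T[7,9] 'bcc' = ∅
  T[0,3] 'cccb' = ∅
  T[1,4] 'ccbc' = {S}
  T[2,5] 'cbcb' = ∅
  T[3,6] 'bcbc' = ∅
  T[4,7] 'cbcb' = ∅
  T[5,8] 'bcbc' = ∅
  T[6,9] 'cbcc' = ∅
  T[0,4] 'cccbc' = ∅
  T[1,5] 'ccbcb' = ∅
  T[2,6] 'cbcbc' = ∅
  T[3,7] 'bcbcb' = ∅
  T[4,8] 'cbcbc' = ∅
  T[5,9] 'bcbcc' = ∅
  T[0,5] 'cccbcb' = ∅
  T[1,6] 'ccbcbc' = {X5}  orig:{}
  T[2,7] 'cbcbcb' = ∅
  T[3,8] 'bcbcbc' = ∅
  T[4,9] 'cbcbcc' = ∅
  T[0,6] 'cccbcbc' = {S}
  T[1,7] 'ccbcbcb' = ∅
  T[2,8] 'cbcbcbc' = ∅
  T[3,9] 'bcbcbcc' = ∅
  T[0,7] 'cccbcbcb' = ∅
  T[1,8] 'ccbcbcbc' = ∅
  T[2,9] 'cbcbcbcc' = ∅
  T[0,8] 'cccbcbcbc' = {X5}  orig:{}
  T[1,9] 'ccbcbcbcc' = ∅
  T[0,9] 'cccbcbcbcc' = ∅

S ∉ T[0,9] ⇒ NO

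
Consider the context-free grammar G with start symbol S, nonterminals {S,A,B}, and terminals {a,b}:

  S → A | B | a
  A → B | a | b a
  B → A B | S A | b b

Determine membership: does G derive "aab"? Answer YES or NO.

CNF form of G:
  S -> A B | S A | T0 T0 | T0 T1 | a
  A -> A B | S A | T0 T0 | T0 T1 | a
  B -> A B | S A | T0 T0
  T0 -> b
  T1 -> a

Fill CYK table bottom-up:
  [0..0]={A,S,T1}  "a"  orig:{A,S}
  [1..1]={A,S,T1}  "a"  orig:{A,S}
  [2..2]={T0}  "b"  orig:{}
  [0..1]={A,B,S}  "aa"
  [1..2]=∅  "ab"
  [0..2]=∅  "aab"

S ∉ T[0,2] ⇒ NO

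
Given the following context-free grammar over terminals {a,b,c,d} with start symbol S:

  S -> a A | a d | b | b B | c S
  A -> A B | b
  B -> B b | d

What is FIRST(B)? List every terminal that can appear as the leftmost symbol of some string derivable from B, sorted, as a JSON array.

FIRST iteration:
[1]
  A via A→b: +{b}
  B via B→d: +{d}
  S via S→a A: +{a}
  S via S→b: +{b}
  S via S→c S: +{c}
  FIRST(S)={a,b,c}  FIRST(A)={b}  FIRST(B)={d}
[2] (stable)
  FIRST(S)={a,b,c}  FIRST(A)={b}  FIRST(B)={d}

FIRST(B) = ["d"]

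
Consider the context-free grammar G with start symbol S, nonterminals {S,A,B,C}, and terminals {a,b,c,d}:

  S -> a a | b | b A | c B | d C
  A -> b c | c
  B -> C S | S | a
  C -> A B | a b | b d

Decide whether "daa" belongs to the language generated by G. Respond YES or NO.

Convert to CNF:
  S -> T0 A | T1 B | T2 T2 | T3 C | b
  A -> T0 T1 | c
  B -> C S | T0 A | T1 B | T2 T2 | T3 C | a | b
  C -> A B | T0 T3 | T2 T0
  T0 -> b
  T1 -> c
  T2 -> a
  T3 -> d

CYK fill:
  cell(0,0) d: {T3}  orig:{}
  cell(1,1) a: {B,T2}  orig:{B}
  cell(2,2) a: {B,T2}  orig:{B}
  cell(0,1) da: ∅
  cell(1,2) aa: {B,S}
  cell(0,2) daa: ∅

S ∉ T[0,2] ⇒ NO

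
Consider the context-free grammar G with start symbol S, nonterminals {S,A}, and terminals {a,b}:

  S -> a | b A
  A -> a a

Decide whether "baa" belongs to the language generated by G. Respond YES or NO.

CNF form of G:
  S -> T1 A | a
  A -> T0 T0
  T0 -> a
  T1 -> b

CYK table (by increasing span):
  [0..0]={T1}  "b"  orig:{}
  [1..1]={S,T0}  "a"  orig:{S}
  [2..2]={S,T0}  "a"  orig:{S}
  [0..1]=∅  "ba"
  [1..2]={A}  "aa"
  [0..2]={S}  "baa"

S ∈ T[0,2] ⇒ YES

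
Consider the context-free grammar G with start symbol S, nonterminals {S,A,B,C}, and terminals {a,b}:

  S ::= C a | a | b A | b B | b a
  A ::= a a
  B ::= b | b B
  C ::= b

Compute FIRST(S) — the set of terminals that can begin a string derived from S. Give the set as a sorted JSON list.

Compute FIRST by fixpoint:
iter 1:
  A via A→a a: +{a}
  B via B→b: +{b}
  C via C→b: +{b}
  S via S→C a: +{b}
  S via S→a: +{a}
  FIRST(S)={a,b}  FIRST(A)={a}  FIRST(B)={b}  FIRST(C)={b}
iter 2: done
  FIRST(S)={a,b}  FIRST(A)={a}  FIRST(B)={b}  FIRST(C)={b}

FIRST(S) = ["a", "b"]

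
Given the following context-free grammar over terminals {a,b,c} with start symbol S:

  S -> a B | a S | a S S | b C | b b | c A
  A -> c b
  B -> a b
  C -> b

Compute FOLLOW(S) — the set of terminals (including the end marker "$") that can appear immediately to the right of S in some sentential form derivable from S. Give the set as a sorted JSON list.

FIRST sets, iterate to fixpoint:
pass 1:
  A via A→c b: +{c}
  B via B→a b: +{a}
  C via C→b: +{b}
  S via S→a B: +{a}
  S via S→b C: +{b}
  S via S→c A: +{c}
  FIRST[S]={a,b,c}  FIRST[A]={c}  FIRST[B]={a}  FIRST[C]={b}
pass 2: — fixpoint
  FIRST[S]={a,b,c}  FIRST[A]={c}  FIRST[B]={a}  FIRST[C]={b}

FOLLOW iteration:
seed FOLLOW(S) with $
round 1:
  S→a B: FOLLOW(B) ⊇ FOLLOW(S) ⊇ {$}; new: +{$}
  S→a S S: FOLLOW(S) ⊇ FIRST(S) = {a,b,c}; new: +{a,b,c}
  S→b C: FOLLOW(C) ⊇ FOLLOW(S) ⊇ {$,a,b,c}; new: +{$,a,b,c}
  S→c A: FOLLOW(A) ⊇ FOLLOW(S) ⊇ {$,a,b,c}; new: +{$,a,b,c}
  S: {$,a,b,c}  A: {$,a,b,c}  B: {$}  C: {$,a,b,c}
round 2:
  S→a B: FOLLOW(B) ⊇ FOLLOW(S) ⊇ {$,a,b,c}; new: +{a,b,c}
  S: {$,a,b,c}  A: {$,a,b,c}  B: {$,a,b,c}  C: {$,a,b,c}
round 3: — fixpoint
  S: {$,a,b,c}  A: {$,a,b,c}  B: {$,a,b,c}  C: {$,a,b,c}

FOLLOW(S) = ["$", "a", "b", "c"]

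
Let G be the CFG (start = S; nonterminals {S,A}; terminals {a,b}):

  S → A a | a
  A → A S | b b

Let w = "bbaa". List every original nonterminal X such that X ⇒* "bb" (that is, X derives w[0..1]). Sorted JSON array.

CNF form of G:
  S -> A T1 | a
  A -> A S | T0 T0
  T0 -> b
  T1 -> a

Fill CYK table bottom-up (cells [i..j] with 0 ≤ i ≤ j ≤ 1 only):
  T[0,0] 'b' = {T0}  orig:{}
  T[1,1] 'b' = {T0}  orig:{}
  T[0,1] 'bb' = {A}

Original NTs in T[0,1] deriving "bb": ["A"]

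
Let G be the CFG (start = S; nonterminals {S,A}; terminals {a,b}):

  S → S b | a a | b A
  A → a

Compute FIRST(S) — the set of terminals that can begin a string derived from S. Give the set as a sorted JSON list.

FIRST sets, iterate to fixpoint:
[1]
  A via A→a: +{a}
  S via S→a a: +{a}
  S via S→b A: +{b}
  FIRST(S)={a,b}  FIRST(A)={a}
[2] (no change)
  FIRST(S)={a,b}  FIRST(A)={a}

FIRST(S) = ["a", "b"]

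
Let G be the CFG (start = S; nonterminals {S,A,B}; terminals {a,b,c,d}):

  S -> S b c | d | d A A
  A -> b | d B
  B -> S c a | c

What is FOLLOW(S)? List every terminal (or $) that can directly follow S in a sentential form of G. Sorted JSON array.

Compute FIRST by fixpoint:
round 1:
  A via A→b: +{b}
  A via A→d B: +{d}
  B via B→c: +{c}
  S via S→d: +{d}
  FIRST(S)={d}  FIRST(A)={b,d}  FIRST(B)={c}
round 2:
  B via B→S c a: +{d}
  FIRST(S)={d}  FIRST(A)={b,d}  FIRST(B)={c,d}
round 3: done
  FIRST(S)={d}  FIRST(A)={b,d}  FIRST(B)={c,d}

Compute FOLLOW by fixpoint:
initialize: $ ∈ FOLLOW(S)
iter 1:
  B→S c a: FOLLOW(S) ⊇ FIRST(c) = {c}; new: +{c}
  S→S b c: FOLLOW(S) ⊇ FIRST(b) = {b}; new: +{b}
  S→d A A: FOLLOW(A) ⊇ FIRST(A) = {b,d}; new: +{b,d}
  S→d A A: FOLLOW(A) ⊇ FOLLOW(S) ⊇ {$,b,c}; new: +{$,c}
  S: {$,b,c}  A: {$,b,c,d}  B: {}
iter 2:
  A→d B: FOLLOW(B) ⊇ FOLLOW(A) ⊇ {$,b,c,d}; new: +{$,b,c,d}
  S: {$,b,c}  A: {$,b,c,d}  B: {$,b,c,d}
iter 3: done
  S: {$,b,c}  A: {$,b,c,d}  B: {$,b,c,d}

FOLLOW(S) = ["$", "b", "c"]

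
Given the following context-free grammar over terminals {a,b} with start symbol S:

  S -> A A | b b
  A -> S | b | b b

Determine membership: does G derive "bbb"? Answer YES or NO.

Convert to CNF:
  S -> A A | T0 T0
  A -> A A | T0 T0 | b
  T0 -> b

Fill CYK table bottom-up:
  T[0,0] 'b' = {A,T0}  orig:{A}
  T[1,1] 'b' = {A,T0}  orig:{A}
  T[2,2] 'b' = {A,T0}  orig:{A}
  T[0,1] 'bb' = {A,S}
  T[1,2] 'bb' = {A,S}
  T[0,2] 'bbb' = {A,S}

S ∈ T[0,2] ⇒ YES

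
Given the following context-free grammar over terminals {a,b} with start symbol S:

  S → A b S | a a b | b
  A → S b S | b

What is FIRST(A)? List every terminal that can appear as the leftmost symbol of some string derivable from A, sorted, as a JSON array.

FIRST sets, iterate to fixpoint:
[1]
  A via A→b: +{b}
  S via S→A b S: +{b}
  S via S→a a b: +{a}
  S: {a,b}  A: {b}
[2]
  A via A→S b S: +{a}
  S: {a,b}  A: {a,b}
[3] (stable)
  S: {a,b}  A: {a,b}

FIRST(A) = ["a", "b"]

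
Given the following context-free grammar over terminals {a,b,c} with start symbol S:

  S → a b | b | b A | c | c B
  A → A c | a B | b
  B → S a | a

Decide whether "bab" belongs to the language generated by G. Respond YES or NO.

CNF form of G:
  S -> T0 B | T1 T2 | T2 A | b | c
  A -> A T0 | T1 B | b
  B -> S T1 | a
  T0 -> c
  T1 -> a
  T2 -> b

CYK fill:
  cell(0,0) b: {A,S,T2}  orig:{A,S}
  cell(1,1) a: {B,T1}  orig:{B}
  cell(2,2) b: {A,S,T2}  orig:{A,S}
  cell(0,1) ba: {B}
  cell(1,2) ab: {S}
  cell(0,2) bab: ∅

S ∉ T[0,2] ⇒ NO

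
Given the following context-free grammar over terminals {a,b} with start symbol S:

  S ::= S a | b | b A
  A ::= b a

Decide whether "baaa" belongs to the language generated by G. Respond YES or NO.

CNF form of G:
  S -> S T1 | T0 A | b
  A -> T0 T1
  T0 -> b
  T1 -> a

Fill CYK table bottom-up:
  cell(0,0) b: {S,T0}  orig:{S}
  cell(1,1) a: {T1}  orig:{}
  cell(2,2) a: {T1}  orig:{}
  cell(3,3) a: {T1}  orig:{}
  cell(0,1) ba: {A,S}
  cell(1,2) aa: ∅
  cell(2,3) aa: ∅
  cell(0,2) baa: {S}
  cell(1,3) aaa: ∅
  cell(0,3) baaa: {S}

S ∈ T[0,3] ⇒ YES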